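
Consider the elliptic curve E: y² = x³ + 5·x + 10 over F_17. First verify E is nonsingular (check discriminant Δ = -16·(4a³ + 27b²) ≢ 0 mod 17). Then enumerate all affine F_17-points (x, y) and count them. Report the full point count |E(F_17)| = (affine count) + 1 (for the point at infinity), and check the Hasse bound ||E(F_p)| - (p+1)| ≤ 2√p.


Affine points = {(1, 4), (1, 13), (3, 1), (3, 16), (4, 3), (4, 14), (6, 1), (6, 16), (8, 1), (8, 16), (9, 6), (9, 11), (11, 6), (11, 11), (12, 8), (12, 9), (14, 6), (14, 11), (15, 3), (15, 14), (16, 2), (16, 15)}; affine count = 22; |E(F_17)| = 23.

Discriminant check: Δ ∝ 4a³ + 27b² = 4·5³ + 27·10² = 4·125 + 27·100 ≡ 4 (mod 17). Nonzero ⇒ E is nonsingular.
For each x ∈ F_17, compute rhs = x³ + 5·x + 10 mod 17, then count y ∈ F_17 with y² ≡ rhs.
  x = 0: rhs = 10, matching y values: none (0 points).
  x = 1: rhs = 16, matching y values: 4, 13 (2 points).
  x = 2: rhs = 11, matching y values: none (0 points).
  x = 3: rhs = 1, matching y values: 1, 16 (2 points).
  x = 4: rhs = 9, matching y values: 3, 14 (2 points).
  x = 5: rhs = 7, matching y values: none (0 points).
  x = 6: rhs = 1, matching y values: 1, 16 (2 points).
  x = 7: rhs = 14, matching y values: none (0 points).
  x = 8: rhs = 1, matching y values: 1, 16 (2 points).
  x = 9: rhs = 2, matching y values: 6, 11 (2 points).
  x = 10: rhs = 6, matching y values: none (0 points).
  x = 11: rhs = 2, matching y values: 6, 11 (2 points).
  x = 12: rhs = 13, matching y values: 8, 9 (2 points).
  x = 13: rhs = 11, matching y values: none (0 points).
  x = 14: rhs = 2, matching y values: 6, 11 (2 points).
  x = 15: rhs = 9, matching y values: 3, 14 (2 points).
  x = 16: rhs = 4, matching y values: 2, 15 (2 points).
Total affine count: 22.
Full point count |E(F_17)| = 22 + 1 = 23.
Hasse bound: |23 − (17+1)| = |5| = 5 ≤ 2√17 ≈ 8.2462 ✓.


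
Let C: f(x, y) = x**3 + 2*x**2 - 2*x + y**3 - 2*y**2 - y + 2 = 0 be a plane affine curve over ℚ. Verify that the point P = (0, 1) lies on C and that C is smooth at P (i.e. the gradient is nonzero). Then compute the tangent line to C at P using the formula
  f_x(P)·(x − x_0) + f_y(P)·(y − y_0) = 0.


Tangent line at P: -2*x - 2*y + 2 = 0.

Step 1: f(0, 1) = 0, so P lies on C.
Step 2: partial derivatives
  f_x(x, y) = 3*x**2 + 4*x - 2, f_y(x, y) = 3*y**2 - 4*y - 1.
  f_x(P) = -2, f_y(P) = -2 (gradient nonzero, so P is smooth).
Step 3: tangent line at P: -2·(x − 0) + -2·(y − 1) = 0.
Expanding: -2*x - 2*y + 2 = 0.


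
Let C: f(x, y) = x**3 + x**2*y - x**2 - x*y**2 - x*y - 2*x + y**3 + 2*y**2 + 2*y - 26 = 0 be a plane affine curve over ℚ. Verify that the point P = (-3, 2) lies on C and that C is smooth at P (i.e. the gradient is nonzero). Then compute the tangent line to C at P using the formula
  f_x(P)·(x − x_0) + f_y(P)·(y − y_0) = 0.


Tangent line at P: 13*x + 46*y - 53 = 0.

Step 1: f(-3, 2) = 0, so P lies on C.
Step 2: partial derivatives
  f_x(x, y) = 3*x**2 + 2*x*y - 2*x - y**2 - y - 2, f_y(x, y) = x**2 - 2*x*y - x + 3*y**2 + 4*y + 2.
  f_x(P) = 13, f_y(P) = 46 (gradient nonzero, so P is smooth).
Step 3: tangent line at P: 13·(x − -3) + 46·(y − 2) = 0.
Expanding: 13*x + 46*y - 53 = 0.


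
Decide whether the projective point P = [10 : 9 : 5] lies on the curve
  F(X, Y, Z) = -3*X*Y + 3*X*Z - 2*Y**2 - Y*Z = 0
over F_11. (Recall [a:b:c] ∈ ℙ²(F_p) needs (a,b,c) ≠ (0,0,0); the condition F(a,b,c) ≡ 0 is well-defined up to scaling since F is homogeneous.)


F(10,9,5) ≡ 3 (mod 11); P is NOT on the curve.

Evaluate F(10, 9, 5) term-by-term (mod 11).
  -3*X*Y ↦ -3·10·9·1 = -270
  3*X*Z ↦ 3·10·1·5 = 150
  -2*Y**2 ↦ -2·1·81·1 = -162
  -Y*Z ↦ -1·1·9·5 = -45
Sum: F(10, 9, 5) = (-270) + (150) + (-162) + (-45) = -327.
Reducing mod 11: -327 ≡ 3 (mod 11).
Since F(a, b, c) ≡ 3 ≠ 0 (mod 11), P does NOT lie on the curve.


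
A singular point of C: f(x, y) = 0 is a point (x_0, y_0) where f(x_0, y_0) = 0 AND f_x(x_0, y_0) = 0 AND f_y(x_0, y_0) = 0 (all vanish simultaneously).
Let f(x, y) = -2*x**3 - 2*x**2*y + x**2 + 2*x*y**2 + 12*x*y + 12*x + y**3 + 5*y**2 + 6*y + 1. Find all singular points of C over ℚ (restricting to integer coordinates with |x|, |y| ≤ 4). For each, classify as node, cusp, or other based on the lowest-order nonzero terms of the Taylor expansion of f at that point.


Singular points: {(1, -2)}; classification: node.

Compute partial derivatives:
  f_x = -6*x**2 - 4*x*y + 2*x + 2*y**2 + 12*y + 12.
  f_y = -2*x**2 + 4*x*y + 12*x + 3*y**2 + 10*y + 6.
Scan x_0 ∈ {−4, ..., 4}. For each x_0, f_y(x_0, y) is a polynomial in y; find its integer roots y ∈ {−4, ..., 4}, then test f_x and f at those candidates.
  x = -4: f_y(-4, y) = 3*y**2 - 6*y - 74; no integer root y with |y| ≤ 4.
  x = -3: f_y(-3, y) = 3*y**2 - 2*y - 48; no integer root y with |y| ≤ 4.
  x = -2: f_y(-2, y) = 3*y**2 + 2*y - 26; no integer root y with |y| ≤ 4.
  x = -1: f_y(-1, y) = 3*y**2 + 6*y - 8; no integer root y with |y| ≤ 4.
  x = 0: f_y(0, y) = 3*y**2 + 10*y + 6; no integer root y with |y| ≤ 4.
  x = 1: f_y(1, y) = 3*y**2 + 14*y + 16; vanishes at y ∈ {-2}. (1, -2): f_x = 0, f = 0 — SINGULAR.
  x = 2: f_y(2, y) = 3*y**2 + 18*y + 22; no integer root y with |y| ≤ 4.
  x = 3: f_y(3, y) = 3*y**2 + 22*y + 24; no integer root y with |y| ≤ 4.
  x = 4: f_y(4, y) = 3*y**2 + 26*y + 22; no integer root y with |y| ≤ 4.
Only singular point on the grid: (1, -2).
Classify: substitute x = 1 + u, y = -2 + v and expand: f = -2*u**3 - 2*u**2*v - u**2 + 2*u*v**2 + v**3 + v**2.
No constant or linear terms (consistent with a singular point). Quadratic part: -u**2 + v**2. Cubic part: -2*u**3 - 2*u**2*v + 2*u*v**2 + v**3.
The quadratic part v**2 - u**2 = (v − u)(v + u) splits into two distinct linear factors, so there are two distinct tangent lines y − -2 = ±(x − 1) — this is a node (ordinary double point).
Classification: node.


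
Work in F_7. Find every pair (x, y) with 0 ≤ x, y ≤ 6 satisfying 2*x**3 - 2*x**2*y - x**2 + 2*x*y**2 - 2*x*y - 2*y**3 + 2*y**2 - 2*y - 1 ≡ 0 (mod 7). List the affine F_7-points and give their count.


Affine F_7-points: {(0, 4), (1, 0), (2, 4), (4, 1), (4, 3), (5, 0), (6, 4), (6, 6)}; count = 8.

For each of the 49 pairs (x, y) ∈ F_7², evaluate f(x, y) mod 7. Record the zeros.
  x = 0: [0↦6, 1↦4, 2↦1, 3↦6, 4↦0, 5↦6, 6↦5]  zeros at y ∈ {4}
  x = 1: [0↦0, 1↦3, 2↦2, 3↦6, 4↦3, 5↦2, 6↦5]  zeros at y ∈ {0}
  x = 2: [0↦4, 1↦1, 2↦5, 3↦4, 4↦0, 5↦2, 6↦5]  zeros at y ∈ {4}
  x = 3: [0↦2, 1↦3, 2↦1, 3↦5, 4↦3, 5↦4, 6↦3]  zeros at y ∈ ∅
  x = 4: [0↦6, 1↦0, 2↦2, 3↦0, 4↦3, 5↦6, 6↦4]  zeros at y ∈ {1, 3}
  x = 5: [0↦0, 1↦4, 2↦6, 3↦1, 4↦5, 5↦6, 6↦6]  zeros at y ∈ {0}
  x = 6: [0↦3, 1↦6, 2↦4, 3↦6, 4↦0, 5↦2, 6↦0]  zeros at y ∈ {4, 6}
Collecting zeros: affine points = {(0, 4), (1, 0), (2, 4), (4, 1), (4, 3), (5, 0), (6, 4), (6, 6)}.
Total count |C(F_7)_aff| = 8.


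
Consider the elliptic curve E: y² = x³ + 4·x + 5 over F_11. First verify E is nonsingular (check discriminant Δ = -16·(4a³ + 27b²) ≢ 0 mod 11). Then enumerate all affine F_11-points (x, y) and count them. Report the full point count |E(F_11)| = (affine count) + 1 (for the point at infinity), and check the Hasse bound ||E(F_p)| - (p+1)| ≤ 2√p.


Affine points = {(0, 4), (0, 7), (3, 0), (6, 5), (6, 6), (9, 0), (10, 0)}; affine count = 7; |E(F_11)| = 8.

Discriminant check: Δ ∝ 4a³ + 27b² = 4·4³ + 27·5² = 4·64 + 27·25 ≡ 7 (mod 11). Nonzero ⇒ E is nonsingular.
For each x ∈ F_11, compute rhs = x³ + 4·x + 5 mod 11, then count y ∈ F_11 with y² ≡ rhs.
  x = 0: rhs = 5, matching y values: 4, 7 (2 points).
  x = 1: rhs = 10, matching y values: none (0 points).
  x = 2: rhs = 10, matching y values: none (0 points).
  x = 3: rhs = 0, matching y values: 0 (1 points).
  x = 4: rhs = 8, matching y values: none (0 points).
  x = 5: rhs = 7, matching y values: none (0 points).
  x = 6: rhs = 3, matching y values: 5, 6 (2 points).
  x = 7: rhs = 2, matching y values: none (0 points).
  x = 8: rhs = 10, matching y values: none (0 points).
  x = 9: rhs = 0, matching y values: 0 (1 points).
  x = 10: rhs = 0, matching y values: 0 (1 points).
Total affine count: 7.
Full point count |E(F_11)| = 7 + 1 = 8.
Hasse bound: |8 − (11+1)| = |-4| = 4 ≤ 2√11 ≈ 6.6332 ✓.


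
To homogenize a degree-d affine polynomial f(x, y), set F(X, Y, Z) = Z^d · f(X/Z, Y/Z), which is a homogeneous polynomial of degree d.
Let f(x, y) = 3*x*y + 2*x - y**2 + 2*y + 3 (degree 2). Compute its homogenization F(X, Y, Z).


F(X, Y, Z) = 3*X*Y + 2*X*Z - Y**2 + 2*Y*Z + 3*Z**2

deg(f) = 2.
Substitute x = X/Z, y = Y/Z into f, then multiply by Z^2.
  monomial 3·x^1·y^1 ↦ 3·X^1·Y^1·Z^0.
  monomial 2·x^1·y^0 ↦ 2·X^1·Y^0·Z^1.
  monomial -1·x^0·y^2 ↦ -1·X^0·Y^2·Z^0.
  monomial 2·x^0·y^1 ↦ 2·X^0·Y^1·Z^1.
  monomial 3·x^0·y^0 ↦ 3·X^0·Y^0·Z^2.
Collecting: F(X, Y, Z) = 3*X*Y + 2*X*Z - Y**2 + 2*Y*Z + 3*Z**2.


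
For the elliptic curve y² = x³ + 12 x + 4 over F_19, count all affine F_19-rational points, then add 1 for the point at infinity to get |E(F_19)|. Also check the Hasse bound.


Affine points = {(0, 2), (0, 17), (1, 6), (1, 13), (2, 6), (2, 13), (6, 8), (6, 11), (8, 2), (8, 17), (9, 9), (9, 10), (11, 2), (11, 17), (13, 1), (13, 18), (14, 3), (14, 16), (15, 5), (15, 14), (16, 6), (16, 13)}; affine count = 22; |E(F_19)| = 23.

Discriminant check: Δ ∝ 4a³ + 27b² = 4·12³ + 27·4² = 4·1728 + 27·16 ≡ 10 (mod 19). Nonzero ⇒ E is nonsingular.
For each x ∈ F_19, compute rhs = x³ + 12·x + 4 mod 19, then count y ∈ F_19 with y² ≡ rhs.
  x = 0: rhs = 4, matching y values: 2, 17 (2 points).
  x = 1: rhs = 17, matching y values: 6, 13 (2 points).
  x = 2: rhs = 17, matching y values: 6, 13 (2 points).
  x = 3: rhs = 10, matching y values: none (0 points).
  x = 4: rhs = 2, matching y values: none (0 points).
  x = 5: rhs = 18, matching y values: none (0 points).
  x = 6: rhs = 7, matching y values: 8, 11 (2 points).
  x = 7: rhs = 13, matching y values: none (0 points).
  x = 8: rhs = 4, matching y values: 2, 17 (2 points).
  x = 9: rhs = 5, matching y values: 9, 10 (2 points).
  x = 10: rhs = 3, matching y values: none (0 points).
  x = 11: rhs = 4, matching y values: 2, 17 (2 points).
  x = 12: rhs = 14, matching y values: none (0 points).
  x = 13: rhs = 1, matching y values: 1, 18 (2 points).
  x = 14: rhs = 9, matching y values: 3, 16 (2 points).
  x = 15: rhs = 6, matching y values: 5, 14 (2 points).
  x = 16: rhs = 17, matching y values: 6, 13 (2 points).
  x = 17: rhs = 10, matching y values: none (0 points).
  x = 18: rhs = 10, matching y values: none (0 points).
Total affine count: 22.
Full point count |E(F_19)| = 22 + 1 = 23.
Hasse bound: |23 − (19+1)| = |3| = 3 ≤ 2√19 ≈ 8.7178 ✓.


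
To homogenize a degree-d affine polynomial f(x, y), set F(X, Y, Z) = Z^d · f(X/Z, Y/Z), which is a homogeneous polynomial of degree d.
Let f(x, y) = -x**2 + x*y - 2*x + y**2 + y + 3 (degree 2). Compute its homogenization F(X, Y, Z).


F(X, Y, Z) = -X**2 + X*Y - 2*X*Z + Y**2 + Y*Z + 3*Z**2

deg(f) = 2.
Substitute x = X/Z, y = Y/Z into f, then multiply by Z^2.
  monomial -1·x^2·y^0 ↦ -1·X^2·Y^0·Z^0.
  monomial 1·x^1·y^1 ↦ 1·X^1·Y^1·Z^0.
  monomial -2·x^1·y^0 ↦ -2·X^1·Y^0·Z^1.
  monomial 1·x^0·y^2 ↦ 1·X^0·Y^2·Z^0.
  monomial 1·x^0·y^1 ↦ 1·X^0·Y^1·Z^1.
  monomial 3·x^0·y^0 ↦ 3·X^0·Y^0·Z^2.
Collecting: F(X, Y, Z) = -X**2 + X*Y - 2*X*Z + Y**2 + Y*Z + 3*Z**2.


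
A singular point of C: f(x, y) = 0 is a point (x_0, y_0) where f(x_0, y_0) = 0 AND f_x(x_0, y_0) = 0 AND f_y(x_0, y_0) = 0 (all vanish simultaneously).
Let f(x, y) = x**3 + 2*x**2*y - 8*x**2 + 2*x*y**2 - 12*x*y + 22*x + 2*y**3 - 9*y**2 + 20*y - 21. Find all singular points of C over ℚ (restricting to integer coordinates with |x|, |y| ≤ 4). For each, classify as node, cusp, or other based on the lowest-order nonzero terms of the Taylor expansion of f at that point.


Singular points: {(2, 1)}; classification: cusp.

Compute partial derivatives:
  f_x = 3*x**2 + 4*x*y - 16*x + 2*y**2 - 12*y + 22.
  f_y = 2*x**2 + 4*x*y - 12*x + 6*y**2 - 18*y + 20.
Scan x_0 ∈ {−4, ..., 4}. For each x_0, f_y(x_0, y) is a polynomial in y; find its integer roots y ∈ {−4, ..., 4}, then test f_x and f at those candidates.
  x = -4: f_y(-4, y) = 6*y**2 - 34*y + 100; no integer root y with |y| ≤ 4.
  x = -3: f_y(-3, y) = 6*y**2 - 30*y + 74; no integer root y with |y| ≤ 4.
  x = -2: f_y(-2, y) = 6*y**2 - 26*y + 52; no integer root y with |y| ≤ 4.
  x = -1: f_y(-1, y) = 6*y**2 - 22*y + 34; no integer root y with |y| ≤ 4.
  x = 0: f_y(0, y) = 6*y**2 - 18*y + 20; no integer root y with |y| ≤ 4.
  x = 1: f_y(1, y) = 6*y**2 - 14*y + 10; no integer root y with |y| ≤ 4.
  x = 2: f_y(2, y) = 6*y**2 - 10*y + 4; vanishes at y ∈ {1}. (2, 1): f_x = 0, f = 0 — SINGULAR.
  x = 3: f_y(3, y) = 6*y**2 - 6*y + 2; no integer root y with |y| ≤ 4.
  x = 4: f_y(4, y) = 6*y**2 - 2*y + 4; no integer root y with |y| ≤ 4.
Only singular point on the grid: (2, 1).
Classify: substitute x = 2 + u, y = 1 + v and expand: f = u**3 + 2*u**2*v + 2*u*v**2 + 2*v**3 + v**2.
No constant or linear terms (consistent with a singular point). Quadratic part: v**2. Cubic part: u**3 + 2*u**2*v + 2*u*v**2 + 2*v**3.
The quadratic part v**2 is a perfect square, so there is a single (double) tangent line v = 0, i.e. y = 1. Restricting the cubic part to that line (v = 0) leaves u**3 ≠ 0, so f is not divisible by v and the branch is v² ≈ -u**3 to lowest order — this is a cusp.
Classification: cusp.


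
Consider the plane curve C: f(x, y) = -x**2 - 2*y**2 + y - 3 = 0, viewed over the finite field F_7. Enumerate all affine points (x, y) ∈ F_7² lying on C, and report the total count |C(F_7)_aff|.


Affine F_7-points: {(1, 5), (1, 6), (2, 0), (2, 4), (5, 0), (5, 4), (6, 5), (6, 6)}; count = 8.

For each of the 49 pairs (x, y) ∈ F_7², evaluate f(x, y) mod 7. Record the zeros.
  x = 0: [0↦4, 1↦3, 2↦5, 3↦3, 4↦4, 5↦1, 6↦1]  zeros at y ∈ ∅
  x = 1: [0↦3, 1↦2, 2↦4, 3↦2, 4↦3, 5↦0, 6↦0]  zeros at y ∈ {5, 6}
  x = 2: [0↦0, 1↦6, 2↦1, 3↦6, 4↦0, 5↦4, 6↦4]  zeros at y ∈ {0, 4}
  x = 3: [0↦2, 1↦1, 2↦3, 3↦1, 4↦2, 5↦6, 6↦6]  zeros at y ∈ ∅
  x = 4: [0↦2, 1↦1, 2↦3, 3↦1, 4↦2, 5↦6, 6↦6]  zeros at y ∈ ∅
  x = 5: [0↦0, 1↦6, 2↦1, 3↦6, 4↦0, 5↦4, 6↦4]  zeros at y ∈ {0, 4}
  x = 6: [0↦3, 1↦2, 2↦4, 3↦2, 4↦3, 5↦0, 6↦0]  zeros at y ∈ {5, 6}
Collecting zeros: affine points = {(1, 5), (1, 6), (2, 0), (2, 4), (5, 0), (5, 4), (6, 5), (6, 6)}.
Total count |C(F_7)_aff| = 8.


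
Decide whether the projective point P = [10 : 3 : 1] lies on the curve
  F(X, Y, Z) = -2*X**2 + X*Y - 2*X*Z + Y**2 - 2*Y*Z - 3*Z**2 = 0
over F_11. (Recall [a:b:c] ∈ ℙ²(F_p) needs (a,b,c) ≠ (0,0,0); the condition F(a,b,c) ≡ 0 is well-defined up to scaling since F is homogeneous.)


F(10,3,1) ≡ 8 (mod 11); P is NOT on the curve.

Evaluate F(10, 3, 1) term-by-term (mod 11).
  -2*X**2 ↦ -2·100·1·1 = -200
  X*Y ↦ 1·10·3·1 = 30
  -2*X*Z ↦ -2·10·1·1 = -20
  Y**2 ↦ 1·1·9·1 = 9
  -2*Y*Z ↦ -2·1·3·1 = -6
  -3*Z**2 ↦ -3·1·1·1 = -3
Sum: F(10, 3, 1) = (-200) + (30) + (-20) + (9) + (-6) + (-3) = -190.
Reducing mod 11: -190 ≡ 8 (mod 11).
Since F(a, b, c) ≡ 8 ≠ 0 (mod 11), P does NOT lie on the curve.


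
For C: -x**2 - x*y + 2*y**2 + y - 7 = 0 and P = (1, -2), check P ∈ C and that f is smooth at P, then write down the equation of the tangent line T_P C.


Tangent line at P: -8*y - 16 = 0.

Step 1: f(1, -2) = 0, so P lies on C.
Step 2: partial derivatives
  f_x(x, y) = -2*x - y, f_y(x, y) = -x + 4*y + 1.
  f_x(P) = 0, f_y(P) = -8 (gradient nonzero, so P is smooth).
Step 3: tangent line at P: 0·(x − 1) + -8·(y − -2) = 0.
Expanding: -8*y - 16 = 0.


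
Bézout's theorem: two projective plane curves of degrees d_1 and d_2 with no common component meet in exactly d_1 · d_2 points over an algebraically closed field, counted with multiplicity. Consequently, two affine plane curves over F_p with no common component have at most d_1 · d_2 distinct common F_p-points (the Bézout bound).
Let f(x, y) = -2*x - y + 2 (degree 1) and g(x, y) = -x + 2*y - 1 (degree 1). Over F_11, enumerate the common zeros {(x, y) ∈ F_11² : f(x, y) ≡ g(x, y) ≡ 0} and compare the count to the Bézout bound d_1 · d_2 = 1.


Common zeros: {(5, 3)}; count = 1; Bézout bound = 1.

deg(f) = 1, deg(g) = 1, so Bézout bound = 1.
Scan x ∈ F_11. For each x, list the y ∈ F_11 with f(x, y) ≡ 0 and those with g(x, y) ≡ 0 (mod 11); the common zeros in that column are the intersection.
  x = 0: f ≡ 0 at y ∈ {2}; g ≡ 0 at y ∈ {6}; common: ∅.
  x = 1: f ≡ 0 at y ∈ {0}; g ≡ 0 at y ∈ {1}; common: ∅.
  x = 2: f ≡ 0 at y ∈ {9}; g ≡ 0 at y ∈ {7}; common: ∅.
  x = 3: f ≡ 0 at y ∈ {7}; g ≡ 0 at y ∈ {2}; common: ∅.
  x = 4: f ≡ 0 at y ∈ {5}; g ≡ 0 at y ∈ {8}; common: ∅.
  x = 5: f ≡ 0 at y ∈ {3}; g ≡ 0 at y ∈ {3}; common: {3}.
  x = 6: f ≡ 0 at y ∈ {1}; g ≡ 0 at y ∈ {9}; common: ∅.
  x = 7: f ≡ 0 at y ∈ {10}; g ≡ 0 at y ∈ {4}; common: ∅.
  x = 8: f ≡ 0 at y ∈ {8}; g ≡ 0 at y ∈ {10}; common: ∅.
  x = 9: f ≡ 0 at y ∈ {6}; g ≡ 0 at y ∈ {5}; common: ∅.
  x = 10: f ≡ 0 at y ∈ {4}; g ≡ 0 at y ∈ {0}; common: ∅.
Collecting: common zeros = {(5, 3)}, so the count is 1.
Comparison with the Bézout bound: 1 ≤ 1 = deg(f)·deg(g), as expected for curves with no common component (the bound is attained).


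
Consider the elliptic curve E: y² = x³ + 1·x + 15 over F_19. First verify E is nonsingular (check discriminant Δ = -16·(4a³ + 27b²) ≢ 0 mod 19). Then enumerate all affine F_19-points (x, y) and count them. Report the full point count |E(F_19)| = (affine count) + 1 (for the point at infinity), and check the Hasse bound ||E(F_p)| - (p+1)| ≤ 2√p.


Affine points = {(1, 6), (1, 13), (2, 5), (2, 14), (3, 8), (3, 11), (4, 8), (4, 11), (6, 3), (6, 16), (7, 2), (7, 17), (12, 8), (12, 11), (15, 2), (15, 17), (16, 2), (16, 17), (17, 9), (17, 10)}; affine count = 20; |E(F_19)| = 21.

Discriminant check: Δ ∝ 4a³ + 27b² = 4·1³ + 27·15² = 4·1 + 27·225 ≡ 18 (mod 19). Nonzero ⇒ E is nonsingular.
For each x ∈ F_19, compute rhs = x³ + 1·x + 15 mod 19, then count y ∈ F_19 with y² ≡ rhs.
  x = 0: rhs = 15, matching y values: none (0 points).
  x = 1: rhs = 17, matching y values: 6, 13 (2 points).
  x = 2: rhs = 6, matching y values: 5, 14 (2 points).
  x = 3: rhs = 7, matching y values: 8, 11 (2 points).
  x = 4: rhs = 7, matching y values: 8, 11 (2 points).
  x = 5: rhs = 12, matching y values: none (0 points).
  x = 6: rhs = 9, matching y values: 3, 16 (2 points).
  x = 7: rhs = 4, matching y values: 2, 17 (2 points).
  x = 8: rhs = 3, matching y values: none (0 points).
  x = 9: rhs = 12, matching y values: none (0 points).
  x = 10: rhs = 18, matching y values: none (0 points).
  x = 11: rhs = 8, matching y values: none (0 points).
  x = 12: rhs = 7, matching y values: 8, 11 (2 points).
  x = 13: rhs = 2, matching y values: none (0 points).
  x = 14: rhs = 18, matching y values: none (0 points).
  x = 15: rhs = 4, matching y values: 2, 17 (2 points).
  x = 16: rhs = 4, matching y values: 2, 17 (2 points).
  x = 17: rhs = 5, matching y values: 9, 10 (2 points).
  x = 18: rhs = 13, matching y values: none (0 points).
Total affine count: 20.
Full point count |E(F_19)| = 20 + 1 = 21.
Hasse bound: |21 − (19+1)| = |1| = 1 ≤ 2√19 ≈ 8.7178 ✓.


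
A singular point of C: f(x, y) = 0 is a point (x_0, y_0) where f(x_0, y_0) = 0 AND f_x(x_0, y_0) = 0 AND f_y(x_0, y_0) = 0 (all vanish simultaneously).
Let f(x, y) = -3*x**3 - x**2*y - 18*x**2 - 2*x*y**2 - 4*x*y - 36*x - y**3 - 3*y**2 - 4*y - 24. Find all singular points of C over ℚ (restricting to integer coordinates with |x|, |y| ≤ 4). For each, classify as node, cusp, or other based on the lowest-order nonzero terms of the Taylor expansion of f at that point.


Singular points: {(-2, 0)}; classification: cusp.

Compute partial derivatives:
  f_x = -9*x**2 - 2*x*y - 36*x - 2*y**2 - 4*y - 36.
  f_y = -x**2 - 4*x*y - 4*x - 3*y**2 - 6*y - 4.
Scan x_0 ∈ {−4, ..., 4}. For each x_0, f_y(x_0, y) is a polynomial in y; find its integer roots y ∈ {−4, ..., 4}, then test f_x and f at those candidates.
  x = -4: f_y(-4, y) = -3*y**2 + 10*y - 4; no integer root y with |y| ≤ 4.
  x = -3: f_y(-3, y) = -3*y**2 + 6*y - 1; no integer root y with |y| ≤ 4.
  x = -2: f_y(-2, y) = -3*y**2 + 2*y; vanishes at y ∈ {0}. (-2, 0): f_x = 0, f = 0 — SINGULAR.
  x = -1: f_y(-1, y) = -3*y**2 - 2*y - 1; no integer root y with |y| ≤ 4.
  x = 0: f_y(0, y) = -3*y**2 - 6*y - 4; no integer root y with |y| ≤ 4.
  x = 1: f_y(1, y) = -3*y**2 - 10*y - 9; no integer root y with |y| ≤ 4.
  x = 2: f_y(2, y) = -3*y**2 - 14*y - 16; vanishes at y ∈ {-2}. (2, -2): f_x = -136 ≠ 0.
  x = 3: f_y(3, y) = -3*y**2 - 18*y - 25; no integer root y with |y| ≤ 4.
  x = 4: f_y(4, y) = -3*y**2 - 22*y - 36; no integer root y with |y| ≤ 4.
Only singular point on the grid: (-2, 0).
Classify: substitute x = -2 + u, y = 0 + v and expand: f = -3*u**3 - u**2*v - 2*u*v**2 - v**3 + v**2.
No constant or linear terms (consistent with a singular point). Quadratic part: v**2. Cubic part: -3*u**3 - u**2*v - 2*u*v**2 - v**3.
The quadratic part v**2 is a perfect square, so there is a single (double) tangent line v = 0, i.e. y = 0. Restricting the cubic part to that line (v = 0) leaves -3*u**3 ≠ 0, so f is not divisible by v and the branch is v² ≈ 3*u**3 to lowest order — this is a cusp.
Classification: cusp.


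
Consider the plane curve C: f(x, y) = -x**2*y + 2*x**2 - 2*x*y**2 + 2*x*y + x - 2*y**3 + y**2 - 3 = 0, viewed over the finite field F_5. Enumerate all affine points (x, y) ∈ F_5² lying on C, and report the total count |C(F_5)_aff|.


Affine F_5-points: {(0, 2), (0, 4), (1, 0), (1, 3), (1, 4), (3, 3)}; count = 6.

For each of the 25 pairs (x, y) ∈ F_5², evaluate f(x, y) mod 5. Record the zeros.
  x = 0: [0↦2, 1↦1, 2↦0, 3↦2, 4↦0]  zeros at y ∈ {2, 4}
  x = 1: [0↦0, 1↦3, 2↦2, 3↦0, 4↦0]  zeros at y ∈ {0, 3, 4}
  x = 2: [0↦2, 1↦2, 2↦4, 3↦1, 4↦1]  zeros at y ∈ ∅
  x = 3: [0↦3, 1↦3, 2↦1, 3↦0, 4↦3]  zeros at y ∈ {3}
  x = 4: [0↦3, 1↦1, 2↦3, 3↦2, 4↦1]  zeros at y ∈ ∅
Collecting zeros: affine points = {(0, 2), (0, 4), (1, 0), (1, 3), (1, 4), (3, 3)}.
Total count |C(F_5)_aff| = 6.


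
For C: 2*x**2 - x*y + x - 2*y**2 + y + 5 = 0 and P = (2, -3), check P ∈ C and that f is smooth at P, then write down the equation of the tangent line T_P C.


Tangent line at P: 12*x + 11*y + 9 = 0.

Step 1: f(2, -3) = 0, so P lies on C.
Step 2: partial derivatives
  f_x(x, y) = 4*x - y + 1, f_y(x, y) = -x - 4*y + 1.
  f_x(P) = 12, f_y(P) = 11 (gradient nonzero, so P is smooth).
Step 3: tangent line at P: 12·(x − 2) + 11·(y − -3) = 0.
Expanding: 12*x + 11*y + 9 = 0.


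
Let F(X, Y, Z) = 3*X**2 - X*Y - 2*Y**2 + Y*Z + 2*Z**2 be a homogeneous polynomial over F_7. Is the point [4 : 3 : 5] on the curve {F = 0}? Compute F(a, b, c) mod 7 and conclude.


F(4,3,5) ≡ 6 (mod 7); P is NOT on the curve.

Evaluate F(4, 3, 5) term-by-term (mod 7).
  3*X**2 ↦ 3·16·1·1 = 48
  -X*Y ↦ -1·4·3·1 = -12
  -2*Y**2 ↦ -2·1·9·1 = -18
  Y*Z ↦ 1·1·3·5 = 15
  2*Z**2 ↦ 2·1·1·25 = 50
Sum: F(4, 3, 5) = (48) + (-12) + (-18) + (15) + (50) = 83.
Reducing mod 7: 83 ≡ 6 (mod 7).
Since F(a, b, c) ≡ 6 ≠ 0 (mod 7), P does NOT lie on the curve.


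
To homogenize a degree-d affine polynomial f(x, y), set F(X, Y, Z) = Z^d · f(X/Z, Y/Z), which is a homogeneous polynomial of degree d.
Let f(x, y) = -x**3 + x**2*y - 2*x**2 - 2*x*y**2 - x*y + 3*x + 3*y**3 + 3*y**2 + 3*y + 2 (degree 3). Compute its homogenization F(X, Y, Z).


F(X, Y, Z) = -X**3 + X**2*Y - 2*X**2*Z - 2*X*Y**2 - X*Y*Z + 3*X*Z**2 + 3*Y**3 + 3*Y**2*Z + 3*Y*Z**2 + 2*Z**3

deg(f) = 3.
Substitute x = X/Z, y = Y/Z into f, then multiply by Z^3.
  monomial -1·x^3·y^0 ↦ -1·X^3·Y^0·Z^0.
  monomial 1·x^2·y^1 ↦ 1·X^2·Y^1·Z^0.
  monomial -2·x^2·y^0 ↦ -2·X^2·Y^0·Z^1.
  monomial -2·x^1·y^2 ↦ -2·X^1·Y^2·Z^0.
  monomial -1·x^1·y^1 ↦ -1·X^1·Y^1·Z^1.
  monomial 3·x^1·y^0 ↦ 3·X^1·Y^0·Z^2.
  monomial 3·x^0·y^3 ↦ 3·X^0·Y^3·Z^0.
  monomial 3·x^0·y^2 ↦ 3·X^0·Y^2·Z^1.
  monomial 3·x^0·y^1 ↦ 3·X^0·Y^1·Z^2.
  monomial 2·x^0·y^0 ↦ 2·X^0·Y^0·Z^3.
Collecting: F(X, Y, Z) = -X**3 + X**2*Y - 2*X**2*Z - 2*X*Y**2 - X*Y*Z + 3*X*Z**2 + 3*Y**3 + 3*Y**2*Z + 3*Y*Z**2 + 2*Z**3.


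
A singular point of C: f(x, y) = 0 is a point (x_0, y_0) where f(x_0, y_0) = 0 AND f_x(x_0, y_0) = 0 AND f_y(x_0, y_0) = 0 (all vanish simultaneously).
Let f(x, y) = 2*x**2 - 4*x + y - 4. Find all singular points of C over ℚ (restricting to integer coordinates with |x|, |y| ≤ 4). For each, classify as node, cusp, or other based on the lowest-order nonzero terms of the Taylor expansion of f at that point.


No singular points in the scanned grid; C is smooth there.

Compute partial derivatives:
  f_x = 4*x - 4.
  f_y = 1.
f_y = 1 is a nonzero constant, so f_y never vanishes: no point (x, y) can satisfy f = f_x = f_y = 0. In particular no (x, y) ∈ {−4, ..., 4}² is singular; the curve is smooth.


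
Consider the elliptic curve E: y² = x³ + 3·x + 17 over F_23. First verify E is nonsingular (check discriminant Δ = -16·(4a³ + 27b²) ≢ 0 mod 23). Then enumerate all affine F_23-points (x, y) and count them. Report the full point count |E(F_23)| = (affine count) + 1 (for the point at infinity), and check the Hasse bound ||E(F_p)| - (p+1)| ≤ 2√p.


Affine points = {(2, 10), (2, 13), (4, 1), (4, 22), (7, 6), (7, 17), (8, 1), (8, 22), (10, 9), (10, 14), (11, 1), (11, 22), (17, 6), (17, 17), (20, 2), (20, 21), (21, 7), (21, 16), (22, 6), (22, 17)}; affine count = 20; |E(F_23)| = 21.

Discriminant check: Δ ∝ 4a³ + 27b² = 4·3³ + 27·17² = 4·27 + 27·289 ≡ 22 (mod 23). Nonzero ⇒ E is nonsingular.
For each x ∈ F_23, compute rhs = x³ + 3·x + 17 mod 23, then count y ∈ F_23 with y² ≡ rhs.
  x = 0: rhs = 17, matching y values: none (0 points).
  x = 1: rhs = 21, matching y values: none (0 points).
  x = 2: rhs = 8, matching y values: 10, 13 (2 points).
  x = 3: rhs = 7, matching y values: none (0 points).
  x = 4: rhs = 1, matching y values: 1, 22 (2 points).
  x = 5: rhs = 19, matching y values: none (0 points).
  x = 6: rhs = 21, matching y values: none (0 points).
  x = 7: rhs = 13, matching y values: 6, 17 (2 points).
  x = 8: rhs = 1, matching y values: 1, 22 (2 points).
  x = 9: rhs = 14, matching y values: none (0 points).
  x = 10: rhs = 12, matching y values: 9, 14 (2 points).
  x = 11: rhs = 1, matching y values: 1, 22 (2 points).
  x = 12: rhs = 10, matching y values: none (0 points).
  x = 13: rhs = 22, matching y values: none (0 points).
  x = 14: rhs = 20, matching y values: none (0 points).
  x = 15: rhs = 10, matching y values: none (0 points).
  x = 16: rhs = 21, matching y values: none (0 points).
  x = 17: rhs = 13, matching y values: 6, 17 (2 points).
  x = 18: rhs = 15, matching y values: none (0 points).
  x = 19: rhs = 10, matching y values: none (0 points).
  x = 20: rhs = 4, matching y values: 2, 21 (2 points).
  x = 21: rhs = 3, matching y values: 7, 16 (2 points).
  x = 22: rhs = 13, matching y values: 6, 17 (2 points).
Total affine count: 20.
Full point count |E(F_23)| = 20 + 1 = 21.
Hasse bound: |21 − (23+1)| = |-3| = 3 ≤ 2√23 ≈ 9.5917 ✓.


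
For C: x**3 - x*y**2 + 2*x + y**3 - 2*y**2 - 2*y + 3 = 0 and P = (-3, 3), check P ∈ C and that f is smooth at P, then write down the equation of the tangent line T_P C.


Tangent line at P: 20*x + 31*y - 33 = 0.

Step 1: f(-3, 3) = 0, so P lies on C.
Step 2: partial derivatives
  f_x(x, y) = 3*x**2 - y**2 + 2, f_y(x, y) = -2*x*y + 3*y**2 - 4*y - 2.
  f_x(P) = 20, f_y(P) = 31 (gradient nonzero, so P is smooth).
Step 3: tangent line at P: 20·(x − -3) + 31·(y − 3) = 0.
Expanding: 20*x + 31*y - 33 = 0.


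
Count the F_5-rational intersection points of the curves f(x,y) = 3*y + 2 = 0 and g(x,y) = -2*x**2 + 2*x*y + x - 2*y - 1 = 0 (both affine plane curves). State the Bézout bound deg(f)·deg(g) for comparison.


Common zeros: {(2, 1)}; count = 1; Bézout bound = 2.

deg(f) = 1, deg(g) = 2, so Bézout bound = 2.
Scan x ∈ F_5. For each x, list the y ∈ F_5 with f(x, y) ≡ 0 and those with g(x, y) ≡ 0 (mod 5); the common zeros in that column are the intersection.
  x = 0: f ≡ 0 at y ∈ {1}; g ≡ 0 at y ∈ {2}; common: ∅.
  x = 1: f ≡ 0 at y ∈ {1}; g ≡ 0 at y ∈ ∅; common: ∅.
  x = 2: f ≡ 0 at y ∈ {1}; g ≡ 0 at y ∈ {1}; common: {1}.
  x = 3: f ≡ 0 at y ∈ {1}; g ≡ 0 at y ∈ {4}; common: ∅.
  x = 4: f ≡ 0 at y ∈ {1}; g ≡ 0 at y ∈ {4}; common: ∅.
Collecting: common zeros = {(2, 1)}, so the count is 1.
Comparison with the Bézout bound: 1 ≤ 2 = deg(f)·deg(g), as expected for curves with no common component (the affine F_5-count falls short of the bound because intersections may lie at infinity, over extension fields, or carry multiplicity).


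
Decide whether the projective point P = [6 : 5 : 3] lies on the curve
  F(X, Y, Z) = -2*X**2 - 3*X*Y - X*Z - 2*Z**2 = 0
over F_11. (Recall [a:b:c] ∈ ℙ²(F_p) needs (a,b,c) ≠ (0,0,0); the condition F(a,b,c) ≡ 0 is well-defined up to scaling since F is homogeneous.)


F(6,5,3) ≡ 0 (mod 11); P is on the curve.

Evaluate F(6, 5, 3) term-by-term (mod 11).
  -2*X**2 ↦ -2·36·1·1 = -72
  -3*X*Y ↦ -3·6·5·1 = -90
  -X*Z ↦ -1·6·1·3 = -18
  -2*Z**2 ↦ -2·1·1·9 = -18
Sum: F(6, 5, 3) = (-72) + (-90) + (-18) + (-18) = -198.
Reducing mod 11: -198 ≡ 0 (mod 11).
Since F(a, b, c) ≡ 0 (mod 11), P lies on the curve.


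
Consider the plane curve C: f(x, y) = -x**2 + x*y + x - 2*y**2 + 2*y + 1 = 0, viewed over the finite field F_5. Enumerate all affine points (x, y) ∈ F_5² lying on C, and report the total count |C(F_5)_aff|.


Affine F_5-points: {(3, 0)}; count = 1.

For each of the 25 pairs (x, y) ∈ F_5², evaluate f(x, y) mod 5. Record the zeros.
  x = 0: [0↦1, 1↦1, 2↦2, 3↦4, 4↦2]  zeros at y ∈ ∅
  x = 1: [0↦1, 1↦2, 2↦4, 3↦2, 4↦1]  zeros at y ∈ ∅
  x = 2: [0↦4, 1↦1, 2↦4, 3↦3, 4↦3]  zeros at y ∈ ∅
  x = 3: [0↦0, 1↦3, 2↦2, 3↦2, 4↦3]  zeros at y ∈ {0}
  x = 4: [0↦4, 1↦3, 2↦3, 3↦4, 4↦1]  zeros at y ∈ ∅
Collecting zeros: affine points = {(3, 0)}.
Total count |C(F_5)_aff| = 1.


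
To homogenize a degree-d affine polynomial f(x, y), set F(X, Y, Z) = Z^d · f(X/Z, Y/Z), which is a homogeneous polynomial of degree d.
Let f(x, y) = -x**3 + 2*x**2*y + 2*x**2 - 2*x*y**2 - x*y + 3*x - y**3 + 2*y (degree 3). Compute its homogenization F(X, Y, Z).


F(X, Y, Z) = -X**3 + 2*X**2*Y + 2*X**2*Z - 2*X*Y**2 - X*Y*Z + 3*X*Z**2 - Y**3 + 2*Y*Z**2

deg(f) = 3.
Substitute x = X/Z, y = Y/Z into f, then multiply by Z^3.
  monomial -1·x^3·y^0 ↦ -1·X^3·Y^0·Z^0.
  monomial 2·x^2·y^1 ↦ 2·X^2·Y^1·Z^0.
  monomial 2·x^2·y^0 ↦ 2·X^2·Y^0·Z^1.
  monomial -2·x^1·y^2 ↦ -2·X^1·Y^2·Z^0.
  monomial -1·x^1·y^1 ↦ -1·X^1·Y^1·Z^1.
  monomial 3·x^1·y^0 ↦ 3·X^1·Y^0·Z^2.
  monomial -1·x^0·y^3 ↦ -1·X^0·Y^3·Z^0.
  monomial 2·x^0·y^1 ↦ 2·X^0·Y^1·Z^2.
Collecting: F(X, Y, Z) = -X**3 + 2*X**2*Y + 2*X**2*Z - 2*X*Y**2 - X*Y*Z + 3*X*Z**2 - Y**3 + 2*Y*Z**2.


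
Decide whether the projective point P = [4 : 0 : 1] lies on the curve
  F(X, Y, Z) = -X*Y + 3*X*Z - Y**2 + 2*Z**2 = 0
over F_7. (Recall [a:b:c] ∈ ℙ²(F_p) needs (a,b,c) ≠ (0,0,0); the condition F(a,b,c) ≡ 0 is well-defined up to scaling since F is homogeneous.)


F(4,0,1) ≡ 0 (mod 7); P is on the curve.

Evaluate F(4, 0, 1) term-by-term (mod 7).
  -X*Y ↦ -1·4·0·1 = 0
  3*X*Z ↦ 3·4·1·1 = 12
  -Y**2 ↦ -1·1·0·1 = 0
  2*Z**2 ↦ 2·1·1·1 = 2
Sum: F(4, 0, 1) = (0) + (12) + (0) + (2) = 14.
Reducing mod 7: 14 ≡ 0 (mod 7).
Since F(a, b, c) ≡ 0 (mod 7), P lies on the curve.


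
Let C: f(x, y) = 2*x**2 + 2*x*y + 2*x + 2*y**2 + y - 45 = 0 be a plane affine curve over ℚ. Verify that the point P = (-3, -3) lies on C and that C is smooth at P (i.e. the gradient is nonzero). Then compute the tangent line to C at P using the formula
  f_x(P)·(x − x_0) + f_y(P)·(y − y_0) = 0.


Tangent line at P: -16*x - 17*y - 99 = 0.

Step 1: f(-3, -3) = 0, so P lies on C.
Step 2: partial derivatives
  f_x(x, y) = 4*x + 2*y + 2, f_y(x, y) = 2*x + 4*y + 1.
  f_x(P) = -16, f_y(P) = -17 (gradient nonzero, so P is smooth).
Step 3: tangent line at P: -16·(x − -3) + -17·(y − -3) = 0.
Expanding: -16*x - 17*y - 99 = 0.


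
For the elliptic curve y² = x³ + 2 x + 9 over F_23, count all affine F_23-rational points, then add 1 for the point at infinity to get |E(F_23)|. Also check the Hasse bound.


Affine points = {(0, 3), (0, 20), (1, 9), (1, 14), (4, 9), (4, 14), (5, 11), (5, 12), (8, 10), (8, 13), (12, 6), (12, 17), (13, 1), (13, 22), (18, 9), (18, 14), (19, 11), (19, 12), (22, 11), (22, 12)}; affine count = 20; |E(F_23)| = 21.

Discriminant check: Δ ∝ 4a³ + 27b² = 4·2³ + 27·9² = 4·8 + 27·81 ≡ 11 (mod 23). Nonzero ⇒ E is nonsingular.
For each x ∈ F_23, compute rhs = x³ + 2·x + 9 mod 23, then count y ∈ F_23 with y² ≡ rhs.
  x = 0: rhs = 9, matching y values: 3, 20 (2 points).
  x = 1: rhs = 12, matching y values: 9, 14 (2 points).
  x = 2: rhs = 21, matching y values: none (0 points).
  x = 3: rhs = 19, matching y values: none (0 points).
  x = 4: rhs = 12, matching y values: 9, 14 (2 points).
  x = 5: rhs = 6, matching y values: 11, 12 (2 points).
  x = 6: rhs = 7, matching y values: none (0 points).
  x = 7: rhs = 21, matching y values: none (0 points).
  x = 8: rhs = 8, matching y values: 10, 13 (2 points).
  x = 9: rhs = 20, matching y values: none (0 points).
  x = 10: rhs = 17, matching y values: none (0 points).
  x = 11: rhs = 5, matching y values: none (0 points).
  x = 12: rhs = 13, matching y values: 6, 17 (2 points).
  x = 13: rhs = 1, matching y values: 1, 22 (2 points).
  x = 14: rhs = 21, matching y values: none (0 points).
  x = 15: rhs = 10, matching y values: none (0 points).
  x = 16: rhs = 20, matching y values: none (0 points).
  x = 17: rhs = 11, matching y values: none (0 points).
  x = 18: rhs = 12, matching y values: 9, 14 (2 points).
  x = 19: rhs = 6, matching y values: 11, 12 (2 points).
  x = 20: rhs = 22, matching y values: none (0 points).
  x = 21: rhs = 20, matching y values: none (0 points).
  x = 22: rhs = 6, matching y values: 11, 12 (2 points).
Total affine count: 20.
Full point count |E(F_23)| = 20 + 1 = 21.
Hasse bound: |21 − (23+1)| = |-3| = 3 ≤ 2√23 ≈ 9.5917 ✓.


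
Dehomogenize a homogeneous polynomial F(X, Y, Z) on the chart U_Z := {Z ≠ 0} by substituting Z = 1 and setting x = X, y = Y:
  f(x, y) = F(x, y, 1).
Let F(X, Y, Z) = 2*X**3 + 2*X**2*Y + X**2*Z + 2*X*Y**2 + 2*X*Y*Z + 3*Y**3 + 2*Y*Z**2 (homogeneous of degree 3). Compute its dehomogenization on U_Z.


f(x, y) = 2*x**3 + 2*x**2*y + x**2 + 2*x*y**2 + 2*x*y + 3*y**3 + 2*y

On U_Z we set Z = 1. Each monomial c·X^i·Y^j·Z^k in F becomes c·x^i·y^j·1^k = c·x^i·y^j.
Substituting Z = 1: F(X, Y, 1) = 2*x**3 + 2*x**2*y + x**2 + 2*x*y**2 + 2*x*y + 3*y**3 + 2*y.
Note: deg(f) ≤ deg(F) = 3; strict inequality happens when F is divisible by Z (lost terms).


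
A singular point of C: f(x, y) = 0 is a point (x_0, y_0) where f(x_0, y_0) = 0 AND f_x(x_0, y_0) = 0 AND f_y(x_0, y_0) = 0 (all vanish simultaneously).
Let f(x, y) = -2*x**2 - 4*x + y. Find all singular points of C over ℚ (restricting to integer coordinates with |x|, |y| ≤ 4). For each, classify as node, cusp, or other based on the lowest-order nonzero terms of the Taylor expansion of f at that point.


No singular points in the scanned grid; C is smooth there.

Compute partial derivatives:
  f_x = -4*x - 4.
  f_y = 1.
f_y = 1 is a nonzero constant, so f_y never vanishes: no point (x, y) can satisfy f = f_x = f_y = 0. In particular no (x, y) ∈ {−4, ..., 4}² is singular; the curve is smooth.


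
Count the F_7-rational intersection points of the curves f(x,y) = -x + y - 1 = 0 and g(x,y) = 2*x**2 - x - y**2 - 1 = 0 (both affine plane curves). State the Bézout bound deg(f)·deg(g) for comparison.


Common zeros: ∅; count = 0; Bézout bound = 2.

deg(f) = 1, deg(g) = 2, so Bézout bound = 2.
Scan x ∈ F_7. For each x, list the y ∈ F_7 with f(x, y) ≡ 0 and those with g(x, y) ≡ 0 (mod 7); the common zeros in that column are the intersection.
  x = 0: f ≡ 0 at y ∈ {1}; g ≡ 0 at y ∈ ∅; common: ∅.
  x = 1: f ≡ 0 at y ∈ {2}; g ≡ 0 at y ∈ {0}; common: ∅.
  x = 2: f ≡ 0 at y ∈ {3}; g ≡ 0 at y ∈ ∅; common: ∅.
  x = 3: f ≡ 0 at y ∈ {4}; g ≡ 0 at y ∈ {0}; common: ∅.
  x = 4: f ≡ 0 at y ∈ {5}; g ≡ 0 at y ∈ ∅; common: ∅.
  x = 5: f ≡ 0 at y ∈ {6}; g ≡ 0 at y ∈ {3, 4}; common: ∅.
  x = 6: f ≡ 0 at y ∈ {0}; g ≡ 0 at y ∈ {3, 4}; common: ∅.
Collecting: common zeros = ∅, so the count is 0.
Comparison with the Bézout bound: 0 ≤ 2 = deg(f)·deg(g), as expected for curves with no common component (the affine F_7-count falls short of the bound because intersections may lie at infinity, over extension fields, or carry multiplicity).


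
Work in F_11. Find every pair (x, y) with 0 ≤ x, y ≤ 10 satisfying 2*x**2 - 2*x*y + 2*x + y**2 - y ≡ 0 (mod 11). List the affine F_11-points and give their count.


Affine F_11-points: {(0, 0), (0, 1), (1, 6), (1, 8), (4, 3), (4, 6), (6, 5), (6, 8), (9, 3), (9, 5), (10, 0), (10, 10)}; count = 12.

For each of the 121 pairs (x, y) ∈ F_11², evaluate f(x, y) mod 11. Record the zeros.
  x = 0: [0↦0, 1↦0, 2↦2, 3↦6, 4↦1, 5↦9, 6↦8, 7↦9, 8↦1, 9↦6, 10↦2]  zeros at y ∈ {0, 1}
  x = 1: [0↦4, 1↦2, 2↦2, 3↦4, 4↦8, 5↦3, 6↦0, 7↦10, 8↦0, 9↦3, 10↦8]  zeros at y ∈ {6, 8}
  x = 2: [0↦1, 1↦8, 2↦6, 3↦6, 4↦8, 5↦1, 6↦7, 7↦4, 8↦3, 9↦4, 10↦7]  zeros at y ∈ ∅
  x = 3: [0↦2, 1↦7, 2↦3, 3↦1, 4↦1, 5↦3, 6↦7, 7↦2, 8↦10, 9↦9, 10↦10]  zeros at y ∈ ∅
  x = 4: [0↦7, 1↦10, 2↦4, 3↦0, 4↦9, 5↦9, 6↦0, 7↦4, 8↦10, 9↦7, 10↦6]  zeros at y ∈ {3, 6}
  x = 5: [0↦5, 1↦6, 2↦9, 3↦3, 4↦10, 5↦8, 6↦8, 7↦10, 8↦3, 9↦9, 10↦6]  zeros at y ∈ ∅
  x = 6: [0↦7, 1↦6, 2↦7, 3↦10, 4↦4, 5↦0, 6↦9, 7↦9, 8↦0, 9↦4, 10↦10]  zeros at y ∈ {5, 8}
  x = 7: [0↦2, 1↦10, 2↦9, 3↦10, 4↦2, 5↦7, 6↦3, 7↦1, 8↦1, 9↦3, 10↦7]  zeros at y ∈ ∅
  x = 8: [0↦1, 1↦7, 2↦4, 3↦3, 4↦4, 5↦7, 6↦1, 7↦8, 8↦6, 9↦6, 10↦8]  zeros at y ∈ ∅
  x = 9: [0↦4, 1↦8, 2↦3, 3↦0, 4↦10, 5↦0, 6↦3, 7↦8, 8↦4, 9↦2, 10↦2]  zeros at y ∈ {3, 5}
  x = 10: [0↦0, 1↦2, 2↦6, 3↦1, 4↦9, 5↦8, 6↦9, 7↦1, 8↦6, 9↦2, 10↦0]  zeros at y ∈ {0, 10}
Collecting zeros: affine points = {(0, 0), (0, 1), (1, 6), (1, 8), (4, 3), (4, 6), (6, 5), (6, 8), (9, 3), (9, 5), (10, 0), (10, 10)}.
Total count |C(F_11)_aff| = 12.


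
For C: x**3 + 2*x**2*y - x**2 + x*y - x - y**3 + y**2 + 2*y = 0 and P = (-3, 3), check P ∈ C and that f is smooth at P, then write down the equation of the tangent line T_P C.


Tangent line at P: -x - 4*y + 9 = 0.

Step 1: f(-3, 3) = 0, so P lies on C.
Step 2: partial derivatives
  f_x(x, y) = 3*x**2 + 4*x*y - 2*x + y - 1, f_y(x, y) = 2*x**2 + x - 3*y**2 + 2*y + 2.
  f_x(P) = -1, f_y(P) = -4 (gradient nonzero, so P is smooth).
Step 3: tangent line at P: -1·(x − -3) + -4·(y − 3) = 0.
Expanding: -x - 4*y + 9 = 0.


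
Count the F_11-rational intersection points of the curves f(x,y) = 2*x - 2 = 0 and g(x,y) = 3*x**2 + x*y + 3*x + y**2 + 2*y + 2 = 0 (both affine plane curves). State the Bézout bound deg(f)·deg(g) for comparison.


Common zeros: ∅; count = 0; Bézout bound = 2.

deg(f) = 1, deg(g) = 2, so Bézout bound = 2.
Scan x ∈ F_11. For each x, list the y ∈ F_11 with f(x, y) ≡ 0 and those with g(x, y) ≡ 0 (mod 11); the common zeros in that column are the intersection.
  x = 0: f ≡ 0 at y ∈ ∅; g ≡ 0 at y ∈ ∅; common: ∅.
  x = 1: f ≡ 0 at y ∈ {0, 1, 2, 3, 4, 5, 6, 7, 8, 9, 10}; g ≡ 0 at y ∈ ∅; common: ∅.
  x = 2: f ≡ 0 at y ∈ ∅; g ≡ 0 at y ∈ ∅; common: ∅.
  x = 3: f ≡ 0 at y ∈ ∅; g ≡ 0 at y ∈ {1, 5}; common: ∅.
  x = 4: f ≡ 0 at y ∈ ∅; g ≡ 0 at y ∈ ∅; common: ∅.
  x = 5: f ≡ 0 at y ∈ ∅; g ≡ 0 at y ∈ {2}; common: ∅.
  x = 6: f ≡ 0 at y ∈ ∅; g ≡ 0 at y ∈ {4, 10}; common: ∅.
  x = 7: f ≡ 0 at y ∈ ∅; g ≡ 0 at y ∈ ∅; common: ∅.
  x = 8: f ≡ 0 at y ∈ ∅; g ≡ 0 at y ∈ {2, 10}; common: ∅.
  x = 9: f ≡ 0 at y ∈ ∅; g ≡ 0 at y ∈ {5, 6}; common: ∅.
  x = 10: f ≡ 0 at y ∈ ∅; g ≡ 0 at y ∈ {4, 6}; common: ∅.
Collecting: common zeros = ∅, so the count is 0.
Comparison with the Bézout bound: 0 ≤ 2 = deg(f)·deg(g), as expected for curves with no common component (the affine F_11-count falls short of the bound because intersections may lie at infinity, over extension fields, or carry multiplicity).
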